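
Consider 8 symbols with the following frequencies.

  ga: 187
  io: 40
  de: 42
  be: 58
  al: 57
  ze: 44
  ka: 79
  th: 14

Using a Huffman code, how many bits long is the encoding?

Greedily combine the two least-frequent nodes:
merge th(14) and io(40): 54
merge de(42) and ze(44): 86
merge 54 and al(57): 111
merge be(58) and ka(79): 137
merge 86 and 111: 197
merge 137 and ga(187): 324
merge 197 and 324: 521
The encoded length is the sum of every internal node's weight: 54 + 86 + 111 + 137 + 197 + 324 + 521 = 1430 bits.

1430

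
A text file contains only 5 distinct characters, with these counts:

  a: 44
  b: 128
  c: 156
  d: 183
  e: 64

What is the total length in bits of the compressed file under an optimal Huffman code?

Merge the two smallest weights repeatedly:
combine a(44), e(64) → 108
combine 108, b(128) → 236
combine c(156), d(183) → 339
combine 236, 339 → 575
Total encoded bits = sum of merged weights = 108 + 236 + 339 + 575 = 1258.

1258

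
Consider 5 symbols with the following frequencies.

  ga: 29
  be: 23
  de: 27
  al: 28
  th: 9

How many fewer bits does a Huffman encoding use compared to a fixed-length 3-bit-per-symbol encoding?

84

Fixed-length: 3 bits × 116 symbols = 348 bits.
Huffman merges:
combine th(9), be(23) → 32
combine de(27), al(28) → 55
combine ga(29), 32 → 61
combine 55, 61 → 116
Huffman total = 32 + 55 + 61 + 116 = 264 bits.
Saving = 348 − 264 = 84 bits.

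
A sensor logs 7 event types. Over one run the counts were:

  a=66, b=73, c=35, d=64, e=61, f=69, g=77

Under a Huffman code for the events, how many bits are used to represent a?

3

Build the tree from the bottom:
merge c(35) and e(61): 96
merge d(64) and a(66): 130
merge f(69) and b(73): 142
merge g(77) and 96: 173
merge 130 and 142: 272
merge 173 and 272: 445
a's leaf is at depth 3, giving a 3-bit codeword.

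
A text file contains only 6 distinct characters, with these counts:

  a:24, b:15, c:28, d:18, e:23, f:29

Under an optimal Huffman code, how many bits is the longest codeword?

3

Merge the two lowest-weight nodes at each step:
combine b(15), d(18) → 33
combine e(23), a(24) → 47
combine c(28), f(29) → 57
combine 33, 47 → 80
combine 57, 80 → 137
The rarest symbols sit at the bottom; the longest codeword is 3 bits.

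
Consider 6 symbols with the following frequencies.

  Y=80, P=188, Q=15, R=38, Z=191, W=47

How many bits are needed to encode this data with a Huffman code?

1260

Greedily combine the two least-frequent nodes:
merge Q(15) and R(38): 53
merge W(47) and 53: 100
merge Y(80) and 100: 180
merge 180 and P(188): 368
merge Z(191) and 368: 559
Total encoded bits = sum of merged weights = 53 + 100 + 180 + 368 + 559 = 1260.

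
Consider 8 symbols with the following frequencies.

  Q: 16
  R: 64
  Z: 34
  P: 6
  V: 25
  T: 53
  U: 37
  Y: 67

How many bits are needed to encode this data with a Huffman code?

Merge the two smallest weights repeatedly:
P(6) + Q(16) → 22
22 + V(25) → 47
Z(34) + U(37) → 71
47 + T(53) → 100
R(64) + Y(67) → 131
71 + 100 → 171
131 + 171 → 302
Total encoded bits = sum of merged weights = 22 + 47 + 71 + 100 + 131 + 171 + 302 = 844.

844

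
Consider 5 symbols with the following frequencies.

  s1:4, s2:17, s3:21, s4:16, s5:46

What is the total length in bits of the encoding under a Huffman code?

219

Greedily combine the two least-frequent nodes:
combine s1(4), s4(16) → 20
combine s2(17), 20 → 37
combine s3(21), 37 → 58
combine s5(46), 58 → 104
Total encoded bits = sum of merged weights = 20 + 37 + 58 + 104 = 219.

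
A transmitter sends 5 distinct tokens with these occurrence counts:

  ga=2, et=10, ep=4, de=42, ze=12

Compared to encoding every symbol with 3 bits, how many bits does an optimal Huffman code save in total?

90

Fixed-length: 3 bits × 70 symbols = 210 bits.
Huffman merges:
combine ga(2), ep(4) → 6
combine 6, et(10) → 16
combine ze(12), 16 → 28
combine 28, de(42) → 70
Huffman total = 6 + 16 + 28 + 70 = 120 bits.
Saving = 210 − 120 = 90 bits.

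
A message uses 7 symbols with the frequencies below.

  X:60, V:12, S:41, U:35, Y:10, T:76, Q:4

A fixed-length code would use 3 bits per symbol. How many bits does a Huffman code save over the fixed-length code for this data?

Fixed-length: 3 bits × 238 symbols = 714 bits.
Huffman merges:
merge Q(4) and Y(10): 14
merge V(12) and 14: 26
merge 26 and U(35): 61
merge S(41) and X(60): 101
merge 61 and T(76): 137
merge 101 and 137: 238
Huffman total = 14 + 26 + 61 + 101 + 137 + 238 = 577 bits.
Saving = 714 − 577 = 137 bits.

137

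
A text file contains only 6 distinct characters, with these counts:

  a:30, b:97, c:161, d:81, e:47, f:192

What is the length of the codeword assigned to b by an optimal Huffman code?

2

Repeatedly merge the two smallest:
a(30) + e(47) → 77
77 + d(81) → 158
b(97) + 158 → 255
c(161) + f(192) → 353
255 + 353 → 608
b's leaf is at depth 2, giving a 2-bit codeword.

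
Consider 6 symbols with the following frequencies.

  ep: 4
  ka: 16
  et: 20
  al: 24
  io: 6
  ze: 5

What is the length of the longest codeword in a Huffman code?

4

Merge the two lowest-weight nodes at each step:
combine ep(4), ze(5) → 9
combine io(6), 9 → 15
combine 15, ka(16) → 31
combine et(20), al(24) → 44
combine 31, 44 → 75
The first pair merged (ep, ze) ends up deepest, at depth 4.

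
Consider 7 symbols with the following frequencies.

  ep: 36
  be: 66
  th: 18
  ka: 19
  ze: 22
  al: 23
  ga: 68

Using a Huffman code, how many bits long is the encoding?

659

Build the Huffman tree bottom-up:
th(18) + ka(19) → 37
ze(22) + al(23) → 45
ep(36) + 37 → 73
45 + be(66) → 111
ga(68) + 73 → 141
111 + 141 → 252
Each symbol's bit-cost is frequency × depth; summing gives 659 bits (equivalently 37 + 45 + 73 + 111 + 141 + 252).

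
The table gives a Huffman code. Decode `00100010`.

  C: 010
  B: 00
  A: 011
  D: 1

BDBC

Read left to right; each codeword is recognised as soon as it completes (prefix code):
  00→B | 1→D | 00→B | 010→C
Decoded message: BDBC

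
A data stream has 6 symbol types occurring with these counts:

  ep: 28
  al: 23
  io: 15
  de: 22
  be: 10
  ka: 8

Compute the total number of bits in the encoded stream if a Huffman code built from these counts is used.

263

Build the Huffman tree bottom-up:
ka(8) + be(10) → 18
io(15) + 18 → 33
de(22) + al(23) → 45
ep(28) + 33 → 61
45 + 61 → 106
Total encoded bits = sum of merged weights = 18 + 33 + 45 + 61 + 106 = 263.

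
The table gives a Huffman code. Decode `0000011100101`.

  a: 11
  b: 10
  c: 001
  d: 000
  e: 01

dcace

Read left to right; each codeword is recognised as soon as it completes (prefix code):
  000→d | 001→c | 11→a | 001→c | 01→e
Decoded message: dcace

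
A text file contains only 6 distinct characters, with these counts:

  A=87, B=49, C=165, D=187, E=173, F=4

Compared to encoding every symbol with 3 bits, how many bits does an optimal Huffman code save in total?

472

Fixed-length: 3 bits × 665 symbols = 1995 bits.
Huffman merges:
combine F(4), B(49) → 53
combine 53, A(87) → 140
combine 140, C(165) → 305
combine E(173), D(187) → 360
combine 305, 360 → 665
Huffman total = 53 + 140 + 305 + 360 + 665 = 1523 bits.
Saving = 1995 − 1523 = 472 bits.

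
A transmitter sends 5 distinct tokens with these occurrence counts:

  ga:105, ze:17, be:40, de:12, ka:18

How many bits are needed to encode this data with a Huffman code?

355

Build the Huffman tree bottom-up:
merge de(12) and ze(17): 29
merge ka(18) and 29: 47
merge be(40) and 47: 87
merge 87 and ga(105): 192
Each symbol's bit-cost is frequency × depth; summing gives 355 bits (equivalently 29 + 47 + 87 + 192).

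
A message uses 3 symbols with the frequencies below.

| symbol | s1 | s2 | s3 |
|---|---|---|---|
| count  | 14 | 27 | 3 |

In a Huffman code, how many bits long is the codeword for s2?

1

Build the tree from the bottom:
merge s3(3) and s1(14): 17
merge 17 and s2(27): 44
s2 is a child of the root — depth 1, so its codeword is a single bit.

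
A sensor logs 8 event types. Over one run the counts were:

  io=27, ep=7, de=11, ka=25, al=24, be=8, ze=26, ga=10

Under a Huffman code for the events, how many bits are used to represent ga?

Huffman merges, smallest pair first:
merge ep(7) and be(8): 15
merge ga(10) and de(11): 21
merge 15 and 21: 36
merge al(24) and ka(25): 49
merge ze(26) and io(27): 53
merge 36 and 49: 85
merge 53 and 85: 138
The subtree containing ga is merged 4 times, so code length = 4.

4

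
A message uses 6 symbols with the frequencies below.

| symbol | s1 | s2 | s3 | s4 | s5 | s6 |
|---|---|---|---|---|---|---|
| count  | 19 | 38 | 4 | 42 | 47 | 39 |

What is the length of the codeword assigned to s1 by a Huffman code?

4

Huffman merges, smallest pair first:
combine s3(4), s1(19) → 23
combine 23, s2(38) → 61
combine s6(39), s4(42) → 81
combine s5(47), 61 → 108
combine 81, 108 → 189
The subtree containing s1 is merged 4 times, so code length = 4.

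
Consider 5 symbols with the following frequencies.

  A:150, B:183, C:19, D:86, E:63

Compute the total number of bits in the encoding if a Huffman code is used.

Build the Huffman tree bottom-up:
merge C(19) and E(63): 82
merge 82 and D(86): 168
merge A(150) and 168: 318
merge B(183) and 318: 501
The encoded length is the sum of every internal node's weight: 82 + 168 + 318 + 501 = 1069 bits.

1069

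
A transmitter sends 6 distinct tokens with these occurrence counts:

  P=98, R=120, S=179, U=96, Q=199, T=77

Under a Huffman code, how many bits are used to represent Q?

Repeatedly merge the two smallest:
merge T(77) and U(96): 173
merge P(98) and R(120): 218
merge 173 and S(179): 352
merge Q(199) and 218: 417
merge 352 and 417: 769
Q's leaf is at depth 2, giving a 2-bit codeword.

2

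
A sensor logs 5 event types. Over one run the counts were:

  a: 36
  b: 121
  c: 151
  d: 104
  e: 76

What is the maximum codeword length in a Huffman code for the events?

Merge the two lowest-weight nodes at each step:
a(36) + e(76) → 112
d(104) + 112 → 216
b(121) + c(151) → 272
216 + 272 → 488
The rarest symbols sit at the bottom; the longest codeword is 3 bits.

3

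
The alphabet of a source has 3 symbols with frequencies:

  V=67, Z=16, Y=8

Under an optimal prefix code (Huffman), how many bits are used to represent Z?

2

Build the tree from the bottom:
combine Y(8), Z(16) → 24
combine 24, V(67) → 91
Z's leaf is at depth 2, giving a 2-bit codeword.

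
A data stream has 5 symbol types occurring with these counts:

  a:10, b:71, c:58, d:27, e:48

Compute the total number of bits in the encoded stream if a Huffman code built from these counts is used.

Greedily combine the two least-frequent nodes:
combine a(10), d(27) → 37
combine 37, e(48) → 85
combine c(58), b(71) → 129
combine 85, 129 → 214
Total encoded bits = sum of merged weights = 37 + 85 + 129 + 214 = 465.

465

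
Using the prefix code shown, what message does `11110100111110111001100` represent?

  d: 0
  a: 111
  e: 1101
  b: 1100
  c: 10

accdaebb

Read left to right; each codeword is recognised as soon as it completes (prefix code):
  111→a | 10→c | 10→c | 0→d | 111→a | 1101→e | 1100→b | 1100→b
Decoded message: accdaebb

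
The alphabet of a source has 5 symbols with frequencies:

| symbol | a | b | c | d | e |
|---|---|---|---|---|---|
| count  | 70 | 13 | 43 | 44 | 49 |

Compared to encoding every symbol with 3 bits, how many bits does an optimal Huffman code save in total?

Fixed-length: 3 bits × 219 symbols = 657 bits.
Huffman merges:
combine b(13), c(43) → 56
combine d(44), e(49) → 93
combine 56, a(70) → 126
combine 93, 126 → 219
Huffman total = 56 + 93 + 126 + 219 = 494 bits.
Saving = 657 − 494 = 163 bits.

163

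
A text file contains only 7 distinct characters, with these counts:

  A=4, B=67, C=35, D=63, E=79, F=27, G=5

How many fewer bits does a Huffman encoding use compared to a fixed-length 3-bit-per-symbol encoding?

164

Fixed-length: 3 bits × 280 symbols = 840 bits.
Huffman merges:
A(4) + G(5) → 9
9 + F(27) → 36
C(35) + 36 → 71
D(63) + B(67) → 130
71 + E(79) → 150
130 + 150 → 280
Huffman total = 9 + 36 + 71 + 130 + 150 + 280 = 676 bits.
Saving = 840 − 676 = 164 bits.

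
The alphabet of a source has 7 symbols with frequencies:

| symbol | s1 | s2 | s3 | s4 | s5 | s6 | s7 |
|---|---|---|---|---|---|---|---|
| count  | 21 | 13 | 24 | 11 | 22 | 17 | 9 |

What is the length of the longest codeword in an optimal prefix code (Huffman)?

Merge the two lowest-weight nodes at each step:
s7(9) + s4(11) → 20
s2(13) + s6(17) → 30
20 + s1(21) → 41
s5(22) + s3(24) → 46
30 + 41 → 71
46 + 71 → 117
The rarest symbols sit at the bottom; the longest codeword is 4 bits.

4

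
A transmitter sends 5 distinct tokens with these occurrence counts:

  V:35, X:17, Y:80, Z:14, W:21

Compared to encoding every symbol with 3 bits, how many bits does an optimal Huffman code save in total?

164

Fixed-length: 3 bits × 167 symbols = 501 bits.
Huffman merges:
Z(14) + X(17) → 31
W(21) + 31 → 52
V(35) + 52 → 87
Y(80) + 87 → 167
Huffman total = 31 + 52 + 87 + 167 = 337 bits.
Saving = 501 − 337 = 164 bits.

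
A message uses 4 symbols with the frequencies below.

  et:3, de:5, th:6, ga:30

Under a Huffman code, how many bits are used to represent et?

3

Huffman merges, smallest pair first:
et(3) + de(5) → 8
th(6) + 8 → 14
14 + ga(30) → 44
et sits 3 levels below the root, so its codeword is 3 bits.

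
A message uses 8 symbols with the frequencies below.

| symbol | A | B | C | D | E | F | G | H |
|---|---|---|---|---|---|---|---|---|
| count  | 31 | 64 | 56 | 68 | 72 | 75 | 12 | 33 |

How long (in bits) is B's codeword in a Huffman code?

3

Build the tree from the bottom:
combine G(12), A(31) → 43
combine H(33), 43 → 76
combine C(56), B(64) → 120
combine D(68), E(72) → 140
combine F(75), 76 → 151
combine 120, 140 → 260
combine 151, 260 → 411
The subtree containing B is merged 3 times, so code length = 3.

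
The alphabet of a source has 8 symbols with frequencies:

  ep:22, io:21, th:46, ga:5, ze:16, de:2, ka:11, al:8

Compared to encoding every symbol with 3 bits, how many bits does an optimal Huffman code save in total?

46

Fixed-length: 3 bits × 131 symbols = 393 bits.
Huffman merges:
merge de(2) and ga(5): 7
merge 7 and al(8): 15
merge ka(11) and 15: 26
merge ze(16) and io(21): 37
merge ep(22) and 26: 48
merge 37 and th(46): 83
merge 48 and 83: 131
Huffman total = 7 + 15 + 26 + 37 + 48 + 83 + 131 = 347 bits.
Saving = 393 − 347 = 46 bits.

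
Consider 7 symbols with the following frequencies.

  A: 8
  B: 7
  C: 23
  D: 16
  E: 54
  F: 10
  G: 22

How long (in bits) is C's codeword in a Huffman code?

3

Repeatedly merge the two smallest:
combine B(7), A(8) → 15
combine F(10), 15 → 25
combine D(16), G(22) → 38
combine C(23), 25 → 48
combine 38, 48 → 86
combine E(54), 86 → 140
The subtree containing C is merged 3 times, so code length = 3.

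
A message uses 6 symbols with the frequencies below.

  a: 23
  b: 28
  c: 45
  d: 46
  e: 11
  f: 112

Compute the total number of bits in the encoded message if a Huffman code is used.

605

Merge the two smallest weights repeatedly:
e(11) + a(23) → 34
b(28) + 34 → 62
c(45) + d(46) → 91
62 + 91 → 153
f(112) + 153 → 265
Total encoded bits = sum of merged weights = 34 + 62 + 91 + 153 + 265 = 605.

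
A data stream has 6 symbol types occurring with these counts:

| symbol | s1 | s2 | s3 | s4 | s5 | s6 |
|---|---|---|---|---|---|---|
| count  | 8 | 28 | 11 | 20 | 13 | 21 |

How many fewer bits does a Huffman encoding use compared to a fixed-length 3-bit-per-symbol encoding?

50

Fixed-length: 3 bits × 101 symbols = 303 bits.
Huffman merges:
merge s1(8) and s3(11): 19
merge s5(13) and 19: 32
merge s4(20) and s6(21): 41
merge s2(28) and 32: 60
merge 41 and 60: 101
Huffman total = 19 + 32 + 41 + 60 + 101 = 253 bits.
Saving = 303 − 253 = 50 bits.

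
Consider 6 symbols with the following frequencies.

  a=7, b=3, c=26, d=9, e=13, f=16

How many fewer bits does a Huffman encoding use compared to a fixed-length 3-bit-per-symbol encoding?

Fixed-length: 3 bits × 74 symbols = 222 bits.
Huffman merges:
combine b(3), a(7) → 10
combine d(9), 10 → 19
combine e(13), f(16) → 29
combine 19, c(26) → 45
combine 29, 45 → 74
Huffman total = 10 + 19 + 29 + 45 + 74 = 177 bits.
Saving = 222 − 177 = 45 bits.

45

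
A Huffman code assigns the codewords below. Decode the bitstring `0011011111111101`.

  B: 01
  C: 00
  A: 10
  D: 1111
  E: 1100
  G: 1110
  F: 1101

CFDDB

Read left to right; each codeword is recognised as soon as it completes (prefix code):
  00→C | 1101→F | 1111→D | 1111→D | 01→B
Decoded message: CFDDB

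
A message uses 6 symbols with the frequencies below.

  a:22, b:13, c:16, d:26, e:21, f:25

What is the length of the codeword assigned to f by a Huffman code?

Huffman merges, smallest pair first:
combine b(13), c(16) → 29
combine e(21), a(22) → 43
combine f(25), d(26) → 51
combine 29, 43 → 72
combine 51, 72 → 123
f sits 2 levels below the root, so its codeword is 2 bits.

2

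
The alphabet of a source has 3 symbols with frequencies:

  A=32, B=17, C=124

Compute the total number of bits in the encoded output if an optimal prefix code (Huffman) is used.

222

Merge the two smallest weights repeatedly:
combine B(17), A(32) → 49
combine 49, C(124) → 173
The encoded length is the sum of every internal node's weight: 49 + 173 = 222 bits.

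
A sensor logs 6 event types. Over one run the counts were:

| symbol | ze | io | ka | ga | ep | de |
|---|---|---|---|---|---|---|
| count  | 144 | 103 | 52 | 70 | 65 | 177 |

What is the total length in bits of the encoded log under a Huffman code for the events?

Merge the two smallest weights repeatedly:
merge ka(52) and ep(65): 117
merge ga(70) and io(103): 173
merge 117 and ze(144): 261
merge 173 and de(177): 350
merge 261 and 350: 611
Each symbol's bit-cost is frequency × depth; summing gives 1512 bits (equivalently 117 + 173 + 261 + 350 + 611).

1512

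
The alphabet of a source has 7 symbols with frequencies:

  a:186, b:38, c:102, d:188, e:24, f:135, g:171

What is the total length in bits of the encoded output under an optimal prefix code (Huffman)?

2213

Build the Huffman tree bottom-up:
merge e(24) and b(38): 62
merge 62 and c(102): 164
merge f(135) and 164: 299
merge g(171) and a(186): 357
merge d(188) and 299: 487
merge 357 and 487: 844
Each symbol's bit-cost is frequency × depth; summing gives 2213 bits (equivalently 62 + 164 + 299 + 357 + 487 + 844).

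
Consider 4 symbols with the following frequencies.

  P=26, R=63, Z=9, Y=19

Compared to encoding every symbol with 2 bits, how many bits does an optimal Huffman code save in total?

Fixed-length: 2 bits × 117 symbols = 234 bits.
Huffman merges:
merge Z(9) and Y(19): 28
merge P(26) and 28: 54
merge 54 and R(63): 117
Huffman total = 28 + 54 + 117 = 199 bits.
Saving = 234 − 199 = 35 bits.

35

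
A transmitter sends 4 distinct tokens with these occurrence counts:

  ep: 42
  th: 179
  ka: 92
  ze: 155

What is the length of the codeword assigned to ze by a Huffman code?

2

Repeatedly merge the two smallest:
merge ep(42) and ka(92): 134
merge 134 and ze(155): 289
merge th(179) and 289: 468
ze's leaf is at depth 2, giving a 2-bit codeword.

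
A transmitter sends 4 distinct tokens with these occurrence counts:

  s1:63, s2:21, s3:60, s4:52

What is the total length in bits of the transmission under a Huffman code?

Merge the two smallest weights repeatedly:
combine s2(21), s4(52) → 73
combine s3(60), s1(63) → 123
combine 73, 123 → 196
Total encoded bits = sum of merged weights = 73 + 123 + 196 = 392.

392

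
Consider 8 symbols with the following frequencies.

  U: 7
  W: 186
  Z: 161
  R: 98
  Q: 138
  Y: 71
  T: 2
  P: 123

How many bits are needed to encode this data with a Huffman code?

2100

Greedily combine the two least-frequent nodes:
combine T(2), U(7) → 9
combine 9, Y(71) → 80
combine 80, R(98) → 178
combine P(123), Q(138) → 261
combine Z(161), 178 → 339
combine W(186), 261 → 447
combine 339, 447 → 786
The encoded length is the sum of every internal node's weight: 9 + 80 + 178 + 261 + 339 + 447 + 786 = 2100 bits.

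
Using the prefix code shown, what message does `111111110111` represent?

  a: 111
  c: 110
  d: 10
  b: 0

Read left to right; each codeword is recognised as soon as it completes (prefix code):
  111→a | 111→a | 110→c | 111→a
Decoded message: aaca

aaca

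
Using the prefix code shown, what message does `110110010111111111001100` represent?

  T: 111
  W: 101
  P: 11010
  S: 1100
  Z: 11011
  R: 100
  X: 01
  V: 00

Read left to right; each codeword is recognised as soon as it completes (prefix code):
  11011→Z | 00→V | 101→W | 111→T | 111→T | 1100→S | 1100→S
Decoded message: ZVWTTSS

ZVWTTSS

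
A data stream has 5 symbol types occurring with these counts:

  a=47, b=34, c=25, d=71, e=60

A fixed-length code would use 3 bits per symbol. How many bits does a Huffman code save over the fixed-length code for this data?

178

Fixed-length: 3 bits × 237 symbols = 711 bits.
Huffman merges:
merge c(25) and b(34): 59
merge a(47) and 59: 106
merge e(60) and d(71): 131
merge 106 and 131: 237
Huffman total = 59 + 106 + 131 + 237 = 533 bits.
Saving = 711 − 533 = 178 bits.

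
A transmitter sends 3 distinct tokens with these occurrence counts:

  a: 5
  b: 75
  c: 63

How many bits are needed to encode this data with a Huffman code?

Build the Huffman tree bottom-up:
merge a(5) and c(63): 68
merge 68 and b(75): 143
Total encoded bits = sum of merged weights = 68 + 143 = 211.

211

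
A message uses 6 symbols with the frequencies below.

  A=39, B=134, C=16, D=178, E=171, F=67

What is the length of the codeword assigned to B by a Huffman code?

2

Repeatedly merge the two smallest:
merge C(16) and A(39): 55
merge 55 and F(67): 122
merge 122 and B(134): 256
merge E(171) and D(178): 349
merge 256 and 349: 605
The subtree containing B is merged 2 times, so code length = 2.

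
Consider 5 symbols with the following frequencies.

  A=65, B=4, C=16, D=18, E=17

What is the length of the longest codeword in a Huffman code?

3

Merge the two lowest-weight nodes at each step:
B(4) + C(16) → 20
E(17) + D(18) → 35
20 + 35 → 55
55 + A(65) → 120
The first pair merged (B, C) ends up deepest, at depth 3.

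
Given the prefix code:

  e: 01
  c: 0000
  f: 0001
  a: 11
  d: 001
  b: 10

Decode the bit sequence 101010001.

bbbd

Read left to right; each codeword is recognised as soon as it completes (prefix code):
  10→b | 10→b | 10→b | 001→d
Decoded message: bbbd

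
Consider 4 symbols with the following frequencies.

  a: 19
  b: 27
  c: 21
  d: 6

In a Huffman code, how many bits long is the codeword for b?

1

Repeatedly merge the two smallest:
d(6) + a(19) → 25
c(21) + 25 → 46
b(27) + 46 → 73
b is merged only at the final step, so code length = 1.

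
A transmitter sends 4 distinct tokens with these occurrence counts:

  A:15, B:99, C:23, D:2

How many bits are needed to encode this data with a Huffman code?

196

Merge the two smallest weights repeatedly:
merge D(2) and A(15): 17
merge 17 and C(23): 40
merge 40 and B(99): 139
Each symbol's bit-cost is frequency × depth; summing gives 196 bits (equivalently 17 + 40 + 139).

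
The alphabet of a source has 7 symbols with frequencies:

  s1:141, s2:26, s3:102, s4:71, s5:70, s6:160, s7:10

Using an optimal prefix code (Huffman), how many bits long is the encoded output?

1475

Build the Huffman tree bottom-up:
combine s7(10), s2(26) → 36
combine 36, s5(70) → 106
combine s4(71), s3(102) → 173
combine 106, s1(141) → 247
combine s6(160), 173 → 333
combine 247, 333 → 580
Each symbol's bit-cost is frequency × depth; summing gives 1475 bits (equivalently 36 + 106 + 173 + 247 + 333 + 580).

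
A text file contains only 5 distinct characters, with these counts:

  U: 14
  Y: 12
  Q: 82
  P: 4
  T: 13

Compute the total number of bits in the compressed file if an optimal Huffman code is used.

Build the Huffman tree bottom-up:
combine P(4), Y(12) → 16
combine T(13), U(14) → 27
combine 16, 27 → 43
combine 43, Q(82) → 125
The encoded length is the sum of every internal node's weight: 16 + 27 + 43 + 125 = 211 bits.

211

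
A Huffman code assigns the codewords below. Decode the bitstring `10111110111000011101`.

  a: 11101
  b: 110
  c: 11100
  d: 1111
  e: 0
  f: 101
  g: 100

fdeceea

Read left to right; each codeword is recognised as soon as it completes (prefix code):
  101→f | 1111→d | 0→e | 11100→c | 0→e | 0→e | 11101→a
Decoded message: fdeceea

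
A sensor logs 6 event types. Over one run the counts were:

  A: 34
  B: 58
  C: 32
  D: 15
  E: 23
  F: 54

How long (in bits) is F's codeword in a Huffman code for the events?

Repeatedly merge the two smallest:
combine D(15), E(23) → 38
combine C(32), A(34) → 66
combine 38, F(54) → 92
combine B(58), 66 → 124
combine 92, 124 → 216
F sits 2 levels below the root, so its codeword is 2 bits.

2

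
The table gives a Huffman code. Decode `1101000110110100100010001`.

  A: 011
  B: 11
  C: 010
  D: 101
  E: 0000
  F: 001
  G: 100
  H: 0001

Read left to right; each codeword is recognised as soon as it completes (prefix code):
  11→B | 010→C | 001→F | 101→D | 101→D | 001→F | 0001→H | 0001→H
Decoded message: BCFDDFHH

BCFDDFHH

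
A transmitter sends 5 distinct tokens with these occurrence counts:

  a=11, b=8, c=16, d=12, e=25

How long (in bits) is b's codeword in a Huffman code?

Huffman merges, smallest pair first:
b(8) + a(11) → 19
d(12) + c(16) → 28
19 + e(25) → 44
28 + 44 → 72
The subtree containing b is merged 3 times, so code length = 3.

3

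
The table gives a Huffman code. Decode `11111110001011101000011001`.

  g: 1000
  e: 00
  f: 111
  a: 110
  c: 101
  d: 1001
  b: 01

ffgcagbd

Read left to right; each codeword is recognised as soon as it completes (prefix code):
  111→f | 111→f | 1000→g | 101→c | 110→a | 1000→g | 01→b | 1001→d
Decoded message: ffgcagbd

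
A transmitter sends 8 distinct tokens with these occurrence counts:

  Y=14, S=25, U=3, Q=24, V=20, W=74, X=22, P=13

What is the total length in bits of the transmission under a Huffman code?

Merge the two smallest weights repeatedly:
merge U(3) and P(13): 16
merge Y(14) and 16: 30
merge V(20) and X(22): 42
merge Q(24) and S(25): 49
merge 30 and 42: 72
merge 49 and 72: 121
merge W(74) and 121: 195
Total encoded bits = sum of merged weights = 16 + 30 + 42 + 49 + 72 + 121 + 195 = 525.

525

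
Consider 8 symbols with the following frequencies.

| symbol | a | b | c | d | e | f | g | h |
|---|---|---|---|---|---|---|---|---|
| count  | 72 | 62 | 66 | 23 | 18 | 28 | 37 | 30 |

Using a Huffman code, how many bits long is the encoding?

Build the Huffman tree bottom-up:
e(18) + d(23) → 41
f(28) + h(30) → 58
g(37) + 41 → 78
58 + b(62) → 120
c(66) + a(72) → 138
78 + 120 → 198
138 + 198 → 336
Total encoded bits = sum of merged weights = 41 + 58 + 78 + 120 + 138 + 198 + 336 = 969.

969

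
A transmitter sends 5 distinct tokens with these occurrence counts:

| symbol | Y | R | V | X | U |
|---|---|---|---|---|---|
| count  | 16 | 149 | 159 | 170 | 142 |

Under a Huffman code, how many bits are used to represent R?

Repeatedly merge the two smallest:
Y(16) + U(142) → 158
R(149) + 158 → 307
V(159) + X(170) → 329
307 + 329 → 636
R sits 2 levels below the root, so its codeword is 2 bits.

2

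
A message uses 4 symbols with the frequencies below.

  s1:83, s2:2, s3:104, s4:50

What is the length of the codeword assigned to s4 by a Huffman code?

Build the tree from the bottom:
merge s2(2) and s4(50): 52
merge 52 and s1(83): 135
merge s3(104) and 135: 239
The subtree containing s4 is merged 3 times, so code length = 3.

3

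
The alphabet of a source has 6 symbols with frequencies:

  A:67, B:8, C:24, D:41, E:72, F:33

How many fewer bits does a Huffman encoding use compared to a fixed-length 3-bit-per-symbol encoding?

148

Fixed-length: 3 bits × 245 symbols = 735 bits.
Huffman merges:
merge B(8) and C(24): 32
merge 32 and F(33): 65
merge D(41) and 65: 106
merge A(67) and E(72): 139
merge 106 and 139: 245
Huffman total = 32 + 65 + 106 + 139 + 245 = 587 bits.
Saving = 735 − 587 = 148 bits.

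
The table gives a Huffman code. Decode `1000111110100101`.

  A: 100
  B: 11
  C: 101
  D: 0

ADBBCDDC

Read left to right; each codeword is recognised as soon as it completes (prefix code):
  100→A | 0→D | 11→B | 11→B | 101→C | 0→D | 0→D | 101→C
Decoded message: ADBBCDDC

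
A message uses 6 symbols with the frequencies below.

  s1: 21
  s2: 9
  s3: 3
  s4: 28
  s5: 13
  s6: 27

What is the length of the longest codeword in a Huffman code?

4

Merge the two lowest-weight nodes at each step:
combine s3(3), s2(9) → 12
combine 12, s5(13) → 25
combine s1(21), 25 → 46
combine s6(27), s4(28) → 55
combine 46, 55 → 101
Maximum depth reached is 4.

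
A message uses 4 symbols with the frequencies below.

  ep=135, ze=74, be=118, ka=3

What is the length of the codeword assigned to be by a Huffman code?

2

Huffman merges, smallest pair first:
ka(3) + ze(74) → 77
77 + be(118) → 195
ep(135) + 195 → 330
be sits 2 levels below the root, so its codeword is 2 bits.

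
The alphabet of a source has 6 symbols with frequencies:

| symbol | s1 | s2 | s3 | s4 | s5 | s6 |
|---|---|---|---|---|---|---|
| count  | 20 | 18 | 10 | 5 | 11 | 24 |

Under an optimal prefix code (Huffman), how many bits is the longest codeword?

4

Merge the two lowest-weight nodes at each step:
s4(5) + s3(10) → 15
s5(11) + 15 → 26
s2(18) + s1(20) → 38
s6(24) + 26 → 50
38 + 50 → 88
The rarest symbols sit at the bottom; the longest codeword is 4 bits.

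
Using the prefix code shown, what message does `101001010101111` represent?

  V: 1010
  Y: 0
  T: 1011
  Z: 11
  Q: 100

Read left to right; each codeword is recognised as soon as it completes (prefix code):
  1010→V | 0→Y | 1010→V | 1011→T | 11→Z
Decoded message: VYVTZ

VYVTZ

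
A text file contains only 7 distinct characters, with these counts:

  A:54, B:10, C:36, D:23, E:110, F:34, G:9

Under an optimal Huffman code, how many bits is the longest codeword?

5

Merge the two lowest-weight nodes at each step:
combine G(9), B(10) → 19
combine 19, D(23) → 42
combine F(34), C(36) → 70
combine 42, A(54) → 96
combine 70, 96 → 166
combine E(110), 166 → 276
Maximum depth reached is 5.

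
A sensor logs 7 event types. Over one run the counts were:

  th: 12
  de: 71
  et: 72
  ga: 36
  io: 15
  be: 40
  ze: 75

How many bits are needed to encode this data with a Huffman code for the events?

835

Build the Huffman tree bottom-up:
merge th(12) and io(15): 27
merge 27 and ga(36): 63
merge be(40) and 63: 103
merge de(71) and et(72): 143
merge ze(75) and 103: 178
merge 143 and 178: 321
The encoded length is the sum of every internal node's weight: 27 + 63 + 103 + 143 + 178 + 321 = 835 bits.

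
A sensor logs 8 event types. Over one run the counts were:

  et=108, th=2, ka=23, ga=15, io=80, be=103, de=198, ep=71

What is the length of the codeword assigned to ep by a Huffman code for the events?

3

Repeatedly merge the two smallest:
combine th(2), ga(15) → 17
combine 17, ka(23) → 40
combine 40, ep(71) → 111
combine io(80), be(103) → 183
combine et(108), 111 → 219
combine 183, de(198) → 381
combine 219, 381 → 600
ep sits 3 levels below the root, so its codeword is 3 bits.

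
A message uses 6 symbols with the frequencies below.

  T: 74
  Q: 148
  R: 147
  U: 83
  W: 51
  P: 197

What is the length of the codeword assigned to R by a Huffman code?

Repeatedly merge the two smallest:
combine W(51), T(74) → 125
combine U(83), 125 → 208
combine R(147), Q(148) → 295
combine P(197), 208 → 405
combine 295, 405 → 700
The subtree containing R is merged 2 times, so code length = 2.

2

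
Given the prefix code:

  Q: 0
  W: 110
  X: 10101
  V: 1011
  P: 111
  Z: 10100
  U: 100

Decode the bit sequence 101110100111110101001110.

VZPWZPQ

Read left to right; each codeword is recognised as soon as it completes (prefix code):
  1011→V | 10100→Z | 111→P | 110→W | 10100→Z | 111→P | 0→Q
Decoded message: VZPWZPQ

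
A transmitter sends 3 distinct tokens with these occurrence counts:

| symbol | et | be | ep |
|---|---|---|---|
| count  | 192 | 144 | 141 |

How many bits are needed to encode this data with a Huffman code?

762

Merge the two smallest weights repeatedly:
combine ep(141), be(144) → 285
combine et(192), 285 → 477
Total encoded bits = sum of merged weights = 285 + 477 = 762.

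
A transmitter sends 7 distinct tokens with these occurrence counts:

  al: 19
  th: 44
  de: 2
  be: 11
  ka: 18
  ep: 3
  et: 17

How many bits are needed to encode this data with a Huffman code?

Merge the two smallest weights repeatedly:
merge de(2) and ep(3): 5
merge 5 and be(11): 16
merge 16 and et(17): 33
merge ka(18) and al(19): 37
merge 33 and 37: 70
merge th(44) and 70: 114
Each symbol's bit-cost is frequency × depth; summing gives 275 bits (equivalently 5 + 16 + 33 + 37 + 70 + 114).

275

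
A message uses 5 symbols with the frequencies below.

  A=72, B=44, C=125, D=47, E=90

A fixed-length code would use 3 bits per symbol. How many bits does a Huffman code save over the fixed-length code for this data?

287

Fixed-length: 3 bits × 378 symbols = 1134 bits.
Huffman merges:
combine B(44), D(47) → 91
combine A(72), E(90) → 162
combine 91, C(125) → 216
combine 162, 216 → 378
Huffman total = 91 + 162 + 216 + 378 = 847 bits.
Saving = 1134 − 847 = 287 bits.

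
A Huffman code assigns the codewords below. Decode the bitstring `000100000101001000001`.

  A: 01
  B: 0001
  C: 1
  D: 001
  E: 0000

Read left to right; each codeword is recognised as soon as it completes (prefix code):
  0001→B | 0000→E | 01→A | 01→A | 001→D | 0000→E | 01→A
Decoded message: BEAADEA

BEAADEA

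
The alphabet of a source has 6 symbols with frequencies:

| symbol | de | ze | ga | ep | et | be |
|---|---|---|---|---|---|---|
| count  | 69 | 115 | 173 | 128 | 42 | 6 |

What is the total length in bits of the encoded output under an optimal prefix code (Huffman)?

Build the Huffman tree bottom-up:
combine be(6), et(42) → 48
combine 48, de(69) → 117
combine ze(115), 117 → 232
combine ep(128), ga(173) → 301
combine 232, 301 → 533
Total encoded bits = sum of merged weights = 48 + 117 + 232 + 301 + 533 = 1231.

1231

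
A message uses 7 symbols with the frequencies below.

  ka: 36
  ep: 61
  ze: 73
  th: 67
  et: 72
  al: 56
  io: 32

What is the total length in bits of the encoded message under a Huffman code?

1114

Greedily combine the two least-frequent nodes:
combine io(32), ka(36) → 68
combine al(56), ep(61) → 117
combine th(67), 68 → 135
combine et(72), ze(73) → 145
combine 117, 135 → 252
combine 145, 252 → 397
Total encoded bits = sum of merged weights = 68 + 117 + 135 + 145 + 252 + 397 = 1114.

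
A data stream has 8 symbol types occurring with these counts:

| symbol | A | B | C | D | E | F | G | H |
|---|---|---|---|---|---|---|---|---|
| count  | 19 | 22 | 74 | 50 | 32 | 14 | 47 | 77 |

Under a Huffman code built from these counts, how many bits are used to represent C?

2

Huffman merges, smallest pair first:
merge F(14) and A(19): 33
merge B(22) and E(32): 54
merge 33 and G(47): 80
merge D(50) and 54: 104
merge C(74) and H(77): 151
merge 80 and 104: 184
merge 151 and 184: 335
The subtree containing C is merged 2 times, so code length = 2.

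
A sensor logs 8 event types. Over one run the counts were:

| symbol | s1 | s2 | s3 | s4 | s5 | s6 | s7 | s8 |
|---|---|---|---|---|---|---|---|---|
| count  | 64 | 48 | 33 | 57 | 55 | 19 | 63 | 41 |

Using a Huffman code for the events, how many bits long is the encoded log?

1128

Merge the two smallest weights repeatedly:
combine s6(19), s3(33) → 52
combine s8(41), s2(48) → 89
combine 52, s5(55) → 107
combine s4(57), s7(63) → 120
combine s1(64), 89 → 153
combine 107, 120 → 227
combine 153, 227 → 380
Total encoded bits = sum of merged weights = 52 + 89 + 107 + 120 + 153 + 227 + 380 = 1128.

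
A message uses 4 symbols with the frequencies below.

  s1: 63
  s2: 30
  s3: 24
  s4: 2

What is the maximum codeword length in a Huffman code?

Merge the two lowest-weight nodes at each step:
combine s4(2), s3(24) → 26
combine 26, s2(30) → 56
combine 56, s1(63) → 119
The rarest symbols sit at the bottom; the longest codeword is 3 bits.

3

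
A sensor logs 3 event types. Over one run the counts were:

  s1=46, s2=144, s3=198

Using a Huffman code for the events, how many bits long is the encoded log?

578

Build the Huffman tree bottom-up:
merge s1(46) and s2(144): 190
merge 190 and s3(198): 388
The encoded length is the sum of every internal node's weight: 190 + 388 = 578 bits.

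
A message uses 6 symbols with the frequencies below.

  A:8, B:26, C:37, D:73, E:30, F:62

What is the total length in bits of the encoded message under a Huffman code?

570

Merge the two smallest weights repeatedly:
merge A(8) and B(26): 34
merge E(30) and 34: 64
merge C(37) and F(62): 99
merge 64 and D(73): 137
merge 99 and 137: 236
Total encoded bits = sum of merged weights = 34 + 64 + 99 + 137 + 236 = 570.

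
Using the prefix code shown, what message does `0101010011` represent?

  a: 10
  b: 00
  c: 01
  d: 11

cccbd

Read left to right; each codeword is recognised as soon as it completes (prefix code):
  01→c | 01→c | 01→c | 00→b | 11→d
Decoded message: cccbd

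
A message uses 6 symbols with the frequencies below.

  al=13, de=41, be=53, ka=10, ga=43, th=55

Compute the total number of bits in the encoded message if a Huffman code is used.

Merge the two smallest weights repeatedly:
combine ka(10), al(13) → 23
combine 23, de(41) → 64
combine ga(43), be(53) → 96
combine th(55), 64 → 119
combine 96, 119 → 215
Total encoded bits = sum of merged weights = 23 + 64 + 96 + 119 + 215 = 517.

517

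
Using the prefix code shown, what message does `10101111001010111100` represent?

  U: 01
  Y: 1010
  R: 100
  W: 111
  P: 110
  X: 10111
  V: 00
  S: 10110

Read left to right; each codeword is recognised as soon as it completes (prefix code):
  1010→Y | 111→W | 100→R | 1010→Y | 111→W | 100→R
Decoded message: YWRYWR

YWRYWR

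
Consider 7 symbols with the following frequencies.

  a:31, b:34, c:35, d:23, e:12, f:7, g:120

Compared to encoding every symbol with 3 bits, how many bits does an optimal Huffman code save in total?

179

Fixed-length: 3 bits × 262 symbols = 786 bits.
Huffman merges:
combine f(7), e(12) → 19
combine 19, d(23) → 42
combine a(31), b(34) → 65
combine c(35), 42 → 77
combine 65, 77 → 142
combine g(120), 142 → 262
Huffman total = 19 + 42 + 65 + 77 + 142 + 262 = 607 bits.
Saving = 786 − 607 = 179 bits.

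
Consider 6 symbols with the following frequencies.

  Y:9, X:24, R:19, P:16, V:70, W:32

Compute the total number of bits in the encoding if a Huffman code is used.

Merge the two smallest weights repeatedly:
Y(9) + P(16) → 25
R(19) + X(24) → 43
25 + W(32) → 57
43 + 57 → 100
V(70) + 100 → 170
Each symbol's bit-cost is frequency × depth; summing gives 395 bits (equivalently 25 + 43 + 57 + 100 + 170).

395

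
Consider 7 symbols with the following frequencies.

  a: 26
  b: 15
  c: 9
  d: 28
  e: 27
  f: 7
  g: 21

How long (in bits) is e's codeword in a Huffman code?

Huffman merges, smallest pair first:
f(7) + c(9) → 16
b(15) + 16 → 31
g(21) + a(26) → 47
e(27) + d(28) → 55
31 + 47 → 78
55 + 78 → 133
e sits 2 levels below the root, so its codeword is 2 bits.

2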